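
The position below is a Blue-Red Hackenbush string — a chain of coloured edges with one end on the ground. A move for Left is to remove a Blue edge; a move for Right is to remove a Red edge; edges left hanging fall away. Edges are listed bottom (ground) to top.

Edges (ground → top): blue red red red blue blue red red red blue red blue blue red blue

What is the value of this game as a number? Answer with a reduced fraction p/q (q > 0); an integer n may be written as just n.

1 of 15 · b · max L 0 · min R +∞ = 1
2 of 15 · br · max L 0 · min R 1 = 1/2
3 of 15 · brr · max L 0 · min R 1/2 = 1/4
4 of 15 · brrr · max L 0 · min R 1/4 = 1/8
5 of 15 · brrrb · max L 1/8 · min R 1/4 = 3/16
6 of 15 · brrrbb · max L 3/16 · min R 1/4 = 7/32
7 of 15 · brrrbbr · max L 3/16 · min R 7/32 = 13/64
8 of 15 · brrrbbrr · max L 3/16 · min R 13/64 = 25/128
9 of 15 · brrrbbrrr · max L 3/16 · min R 25/128 = 49/256
10 of 15 · brrrbbrrrb · max L 49/256 · min R 25/128 = 99/512
11 of 15 · brrrbbrrrbr · max L 49/256 · min R 99/512 = 197/1024
12 of 15 · brrrbbrrrbrb · max L 197/1024 · min R 99/512 = 395/2048
13 of 15 · brrrbbrrrbrbb · max L 395/2048 · min R 99/512 = 791/4096
14 of 15 · brrrbbrrrbrbbr · max L 395/2048 · min R 791/4096 = 1581/8192
15 of 15 · brrrbbrrrbrbbrb · max L 1581/8192 · min R 791/4096 = 3163/16384

3163/16384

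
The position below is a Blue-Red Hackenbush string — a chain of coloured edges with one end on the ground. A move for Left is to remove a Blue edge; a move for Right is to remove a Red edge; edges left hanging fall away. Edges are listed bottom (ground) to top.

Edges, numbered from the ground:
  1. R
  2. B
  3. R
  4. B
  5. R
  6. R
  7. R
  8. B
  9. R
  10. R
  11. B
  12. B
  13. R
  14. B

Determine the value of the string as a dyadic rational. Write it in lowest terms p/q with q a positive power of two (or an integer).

Build v(s[:k]) for k = 1..14, string s = R B R B R R R B R R B B R B.
R: Left { — }, Right { 0 } so simplest -1
RB: Left { -1 }, Right { 0 } so simplest -1/2
RBR: Left { -1 }, Right { -1/2, 0 } so simplest -3/4
RBRB: Left { -1, -3/4 }, Right { -1/2, 0 } so simplest -5/8
RBRBR: Left { -1, -3/4 }, Right { -5/8, -1/2, 0 } so simplest -11/16
RBRBRR: Left { -1, -3/4 }, Right { -11/16, -5/8, -1/2, 0 } so simplest -23/32
RBRBRRR: Left { -1, -3/4 }, Right { -23/32, -11/16, -5/8, -1/2, 0 } so simplest -47/64
RBRBRRRB: Left { -1, -3/4, -47/64 }, Right { -23/32, -11/16, -5/8, -1/2, 0 } so simplest -93/128
RBRBRRRBR: Left { -1, -3/4, -47/64 }, Right { -93/128, -23/32, -11/16, -5/8, -1/2, 0 } so simplest -187/256
RBRBRRRBRR: Left { -1, -3/4, -47/64 }, Right { -187/256, -93/128, -23/32, -11/16, -5/8, -1/2, 0 } so simplest -375/512
RBRBRRRBRRB: Left { -1, -3/4, -47/64, -375/512 }, Right { -187/256, -93/128, -23/32, -11/16, -5/8, -1/2, 0 } so simplest -749/1024
RBRBRRRBRRBB: Left { -1, -3/4, -47/64, -375/512, -749/1024 }, Right { -187/256, -93/128, -23/32, -11/16, -5/8, -1/2, 0 } so simplest -1497/2048
RBRBRRRBRRBBR: Left { -1, -3/4, -47/64, -375/512, -749/1024 }, Right { -1497/2048, -187/256, -93/128, -23/32, -11/16, -5/8, -1/2, 0 } so simplest -2995/4096
RBRBRRRBRRBBRB: Left { -1, -3/4, -47/64, -375/512, -749/1024, -2995/4096 }, Right { -1497/2048, -187/256, -93/128, -23/32, -11/16, -5/8, -1/2, 0 } so simplest -5989/8192

-5989/8192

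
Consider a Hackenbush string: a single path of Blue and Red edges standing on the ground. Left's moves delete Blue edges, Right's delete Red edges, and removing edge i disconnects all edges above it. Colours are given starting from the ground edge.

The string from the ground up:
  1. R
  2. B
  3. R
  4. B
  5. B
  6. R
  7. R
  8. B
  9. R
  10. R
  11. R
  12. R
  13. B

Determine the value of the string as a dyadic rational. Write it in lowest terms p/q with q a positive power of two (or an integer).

g_1 [R]  L=[·]  R=[0]  → -1
g_2 [RB]  L=[-1]  R=[0]  → -1/2
g_3 [RBR]  L=[-1]  R=[-1/2 0]  → -3/4
g_4 [RBRB]  L=[-1 -3/4]  R=[-1/2 0]  → -5/8
g_5 [RBRBB]  L=[-1 -3/4 -5/8]  R=[-1/2 0]  → -9/16
g_6 [RBRBBR]  L=[-1 -3/4 -5/8]  R=[-9/16 -1/2 0]  → -19/32
g_7 [RBRBBRR]  L=[-1 -3/4 -5/8]  R=[-19/32 -9/16 -1/2 0]  → -39/64
g_8 [RBRBBRRB]  L=[-1 -3/4 -5/8 -39/64]  R=[-19/32 -9/16 -1/2 0]  → -77/128
g_9 [RBRBBRRBR]  L=[-1 -3/4 -5/8 -39/64]  R=[-77/128 -19/32 -9/16 -1/2 0]  → -155/256
g_10 [RBRBBRRBRR]  L=[-1 -3/4 -5/8 -39/64]  R=[-155/256 -77/128 -19/32 -9/16 -1/2 0]  → -311/512
g_11 [RBRBBRRBRRR]  L=[-1 -3/4 -5/8 -39/64]  R=[-311/512 -155/256 -77/128 -19/32 -9/16 -1/2 0]  → -623/1024
g_12 [RBRBBRRBRRRR]  L=[-1 -3/4 -5/8 -39/64]  R=[-623/1024 -311/512 -155/256 -77/128 -19/32 -9/16 -1/2 0]  → -1247/2048
g_13 [RBRBBRRBRRRRB]  L=[-1 -3/4 -5/8 -39/64 -1247/2048]  R=[-623/1024 -311/512 -155/256 -77/128 -19/32 -9/16 -1/2 0]  → -2493/4096

-2493/4096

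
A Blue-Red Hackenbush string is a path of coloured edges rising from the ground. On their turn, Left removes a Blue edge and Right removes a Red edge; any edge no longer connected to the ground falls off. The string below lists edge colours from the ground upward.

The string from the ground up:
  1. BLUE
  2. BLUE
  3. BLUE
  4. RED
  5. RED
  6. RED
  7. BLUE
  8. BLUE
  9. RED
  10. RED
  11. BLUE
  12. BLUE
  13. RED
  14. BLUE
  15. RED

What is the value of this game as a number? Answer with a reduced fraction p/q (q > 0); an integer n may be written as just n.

Build val(s[:k]) for k = 1..15, string s = BLUE BLUE BLUE RED RED RED BLUE BLUE RED RED BLUE BLUE RED BLUE RED.
step 1: add BLUE to get B; options L={ 0 } R={ (no moves) } ⇒ 1
step 2: add BLUE to get BB; options L={ 0, 1 } R={ (no moves) } ⇒ 2
step 3: add BLUE to get BBB; options L={ 0, 1, 2 } R={ (no moves) } ⇒ 3
step 4: add RED to get BBBR; options L={ 0, 1, 2 } R={ 3 } ⇒ 5/2
step 5: add RED to get BBBRR; options L={ 0, 1, 2 } R={ 5/2, 3 } ⇒ 9/4
step 6: add RED to get BBBRRR; options L={ 0, 1, 2 } R={ 9/4, 5/2, 3 } ⇒ 17/8
step 7: add BLUE to get BBBRRRB; options L={ 0, 1, 2, 17/8 } R={ 9/4, 5/2, 3 } ⇒ 35/16
step 8: add BLUE to get BBBRRRBB; options L={ 0, 1, 2, 17/8, 35/16 } R={ 9/4, 5/2, 3 } ⇒ 71/32
step 9: add RED to get BBBRRRBBR; options L={ 0, 1, 2, 17/8, 35/16 } R={ 71/32, 9/4, 5/2, 3 } ⇒ 141/64
step 10: add RED to get BBBRRRBBRR; options L={ 0, 1, 2, 17/8, 35/16 } R={ 141/64, 71/32, 9/4, 5/2, 3 } ⇒ 281/128
step 11: add BLUE to get BBBRRRBBRRB; options L={ 0, 1, 2, 17/8, 35/16, 281/128 } R={ 141/64, 71/32, 9/4, 5/2, 3 } ⇒ 563/256
step 12: add BLUE to get BBBRRRBBRRBB; options L={ 0, 1, 2, 17/8, 35/16, 281/128, 563/256 } R={ 141/64, 71/32, 9/4, 5/2, 3 } ⇒ 1127/512
step 13: add RED to get BBBRRRBBRRBBR; options L={ 0, 1, 2, 17/8, 35/16, 281/128, 563/256 } R={ 1127/512, 141/64, 71/32, 9/4, 5/2, 3 } ⇒ 2253/1024
step 14: add BLUE to get BBBRRRBBRRBBRB; options L={ 0, 1, 2, 17/8, 35/16, 281/128, 563/256, 2253/1024 } R={ 1127/512, 141/64, 71/32, 9/4, 5/2, 3 } ⇒ 4507/2048
step 15: add RED to get BBBRRRBBRRBBRBR; options L={ 0, 1, 2, 17/8, 35/16, 281/128, 563/256, 2253/1024 } R={ 4507/2048, 1127/512, 141/64, 71/32, 9/4, 5/2, 3 } ⇒ 9013/4096

9013/4096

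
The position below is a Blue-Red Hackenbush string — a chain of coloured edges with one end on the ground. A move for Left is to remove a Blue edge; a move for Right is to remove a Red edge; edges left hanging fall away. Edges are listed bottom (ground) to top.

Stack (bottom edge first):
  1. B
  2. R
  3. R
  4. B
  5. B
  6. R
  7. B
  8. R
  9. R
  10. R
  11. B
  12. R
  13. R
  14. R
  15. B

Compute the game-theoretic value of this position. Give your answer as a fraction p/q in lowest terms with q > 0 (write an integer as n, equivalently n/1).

g_1 [B]  L=[0]  R=[∅]  -> 1
g_2 [BR]  L=[0]  R=[1]  -> 1/2
g_3 [BRR]  L=[0]  R=[1/2 1]  -> 1/4
g_4 [BRRB]  L=[0 1/4]  R=[1/2 1]  -> 3/8
g_5 [BRRBB]  L=[0 1/4 3/8]  R=[1/2 1]  -> 7/16
g_6 [BRRBBR]  L=[0 1/4 3/8]  R=[7/16 1/2 1]  -> 13/32
g_7 [BRRBBRB]  L=[0 1/4 3/8 13/32]  R=[7/16 1/2 1]  -> 27/64
g_8 [BRRBBRBR]  L=[0 1/4 3/8 13/32]  R=[27/64 7/16 1/2 1]  -> 53/128
g_9 [BRRBBRBRR]  L=[0 1/4 3/8 13/32]  R=[53/128 27/64 7/16 1/2 1]  -> 105/256
g_10 [BRRBBRBRRR]  L=[0 1/4 3/8 13/32]  R=[105/256 53/128 27/64 7/16 1/2 1]  -> 209/512
g_11 [BRRBBRBRRRB]  L=[0 1/4 3/8 13/32 209/512]  R=[105/256 53/128 27/64 7/16 1/2 1]  -> 419/1024
g_12 [BRRBBRBRRRBR]  L=[0 1/4 3/8 13/32 209/512]  R=[419/1024 105/256 53/128 27/64 7/16 1/2 1]  -> 837/2048
g_13 [BRRBBRBRRRBRR]  L=[0 1/4 3/8 13/32 209/512]  R=[837/2048 419/1024 105/256 53/128 27/64 7/16 1/2 1]  -> 1673/4096
g_14 [BRRBBRBRRRBRRR]  L=[0 1/4 3/8 13/32 209/512]  R=[1673/4096 837/2048 419/1024 105/256 53/128 27/64 7/16 1/2 1]  -> 3345/8192
g_15 [BRRBBRBRRRBRRRB]  L=[0 1/4 3/8 13/32 209/512 3345/8192]  R=[1673/4096 837/2048 419/1024 105/256 53/128 27/64 7/16 1/2 1]  -> 6691/16384

6691/16384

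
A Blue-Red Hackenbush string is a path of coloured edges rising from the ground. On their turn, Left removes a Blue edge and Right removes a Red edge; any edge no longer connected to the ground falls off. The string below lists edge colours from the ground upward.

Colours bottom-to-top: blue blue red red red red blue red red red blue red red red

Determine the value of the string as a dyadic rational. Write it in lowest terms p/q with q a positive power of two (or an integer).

Build v(s[:k]) for k = 1..14, string s = blue blue red red red red blue red red red blue red red red.
v(b) = { 0 |  } = 1
v(bb) = { 0,1 |  } = 2
v(bbr) = { 0,1 | 2 } = 3/2
v(bbrr) = { 0,1 | 3/2,2 } = 5/4
v(bbrrr) = { 0,1 | 5/4,3/2,2 } = 9/8
v(bbrrrr) = { 0,1 | 9/8,5/4,3/2,2 } = 17/16
v(bbrrrrb) = { 0,1,17/16 | 9/8,5/4,3/2,2 } = 35/32
v(bbrrrrbr) = { 0,1,17/16 | 35/32,9/8,5/4,3/2,2 } = 69/64
v(bbrrrrbrr) = { 0,1,17/16 | 69/64,35/32,9/8,5/4,3/2,2 } = 137/128
v(bbrrrrbrrr) = { 0,1,17/16 | 137/128,69/64,35/32,9/8,5/4,3/2,2 } = 273/256
v(bbrrrrbrrrb) = { 0,1,17/16,273/256 | 137/128,69/64,35/32,9/8,5/4,3/2,2 } = 547/512
v(bbrrrrbrrrbr) = { 0,1,17/16,273/256 | 547/512,137/128,69/64,35/32,9/8,5/4,3/2,2 } = 1093/1024
v(bbrrrrbrrrbrr) = { 0,1,17/16,273/256 | 1093/1024,547/512,137/128,69/64,35/32,9/8,5/4,3/2,2 } = 2185/2048
v(bbrrrrbrrrbrrr) = { 0,1,17/16,273/256 | 2185/2048,1093/1024,547/512,137/128,69/64,35/32,9/8,5/4,3/2,2 } = 4369/4096

4369/4096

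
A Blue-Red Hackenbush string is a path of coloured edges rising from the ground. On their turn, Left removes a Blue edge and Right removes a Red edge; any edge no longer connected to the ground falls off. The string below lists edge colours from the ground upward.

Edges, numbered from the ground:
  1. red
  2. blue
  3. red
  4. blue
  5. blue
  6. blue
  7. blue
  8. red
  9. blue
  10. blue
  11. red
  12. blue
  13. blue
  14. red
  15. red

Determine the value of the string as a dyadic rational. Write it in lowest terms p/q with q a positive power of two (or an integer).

1 of 15 · r · max L −∞ · min R 0 — -1
2 of 15 · rb · max L -1 · min R 0 — -1/2
3 of 15 · rbr · max L -1 · min R -1/2 — -3/4
4 of 15 · rbrb · max L -3/4 · min R -1/2 — -5/8
5 of 15 · rbrbb · max L -5/8 · min R -1/2 — -9/16
6 of 15 · rbrbbb · max L -9/16 · min R -1/2 — -17/32
7 of 15 · rbrbbbb · max L -17/32 · min R -1/2 — -33/64
8 of 15 · rbrbbbbr · max L -17/32 · min R -33/64 — -67/128
9 of 15 · rbrbbbbrb · max L -67/128 · min R -33/64 — -133/256
10 of 15 · rbrbbbbrbb · max L -133/256 · min R -33/64 — -265/512
11 of 15 · rbrbbbbrbbr · max L -133/256 · min R -265/512 — -531/1024
12 of 15 · rbrbbbbrbbrb · max L -531/1024 · min R -265/512 — -1061/2048
13 of 15 · rbrbbbbrbbrbb · max L -1061/2048 · min R -265/512 — -2121/4096
14 of 15 · rbrbbbbrbbrbbr · max L -1061/2048 · min R -2121/4096 — -4243/8192
15 of 15 · rbrbbbbrbbrbbrr · max L -1061/2048 · min R -4243/8192 — -8487/16384

-8487/16384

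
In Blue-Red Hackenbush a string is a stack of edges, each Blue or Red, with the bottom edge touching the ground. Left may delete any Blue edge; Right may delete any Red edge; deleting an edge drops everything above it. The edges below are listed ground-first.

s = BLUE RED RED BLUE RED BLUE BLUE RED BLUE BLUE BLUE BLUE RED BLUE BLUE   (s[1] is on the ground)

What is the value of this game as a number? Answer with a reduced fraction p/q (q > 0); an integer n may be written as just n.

5879/16384

1 of 15 · B · max L 0 · min R +∞ -> 1
2 of 15 · BR · max L 0 · min R 1 -> 1/2
3 of 15 · BRR · max L 0 · min R 1/2 -> 1/4
4 of 15 · BRRB · max L 1/4 · min R 1/2 -> 3/8
5 of 15 · BRRBR · max L 1/4 · min R 3/8 -> 5/16
6 of 15 · BRRBRB · max L 5/16 · min R 3/8 -> 11/32
7 of 15 · BRRBRBB · max L 11/32 · min R 3/8 -> 23/64
8 of 15 · BRRBRBBR · max L 11/32 · min R 23/64 -> 45/128
9 of 15 · BRRBRBBRB · max L 45/128 · min R 23/64 -> 91/256
10 of 15 · BRRBRBBRBB · max L 91/256 · min R 23/64 -> 183/512
11 of 15 · BRRBRBBRBBB · max L 183/512 · min R 23/64 -> 367/1024
12 of 15 · BRRBRBBRBBBB · max L 367/1024 · min R 23/64 -> 735/2048
13 of 15 · BRRBRBBRBBBBR · max L 367/1024 · min R 735/2048 -> 1469/4096
14 of 15 · BRRBRBBRBBBBRB · max L 1469/4096 · min R 735/2048 -> 2939/8192
15 of 15 · BRRBRBBRBBBBRBB · max L 2939/8192 · min R 735/2048 -> 5879/16384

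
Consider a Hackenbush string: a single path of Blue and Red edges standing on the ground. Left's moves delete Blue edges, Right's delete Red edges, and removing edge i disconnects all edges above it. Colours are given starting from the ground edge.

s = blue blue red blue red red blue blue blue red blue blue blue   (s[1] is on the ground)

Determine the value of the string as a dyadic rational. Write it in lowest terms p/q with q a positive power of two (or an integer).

edge 1 of 13 (blue): { 0 | (no moves) } => 1
edge 2 of 13 (blue): { 0, 1 | (no moves) } => 2
edge 3 of 13 (red): { 0, 1 | 2 } => 3/2
edge 4 of 13 (blue): { 0, 1, 3/2 | 2 } => 7/4
edge 5 of 13 (red): { 0, 1, 3/2 | 7/4, 2 } => 13/8
edge 6 of 13 (red): { 0, 1, 3/2 | 13/8, 7/4, 2 } => 25/16
edge 7 of 13 (blue): { 0, 1, 3/2, 25/16 | 13/8, 7/4, 2 } => 51/32
edge 8 of 13 (blue): { 0, 1, 3/2, 25/16, 51/32 | 13/8, 7/4, 2 } => 103/64
edge 9 of 13 (blue): { 0, 1, 3/2, 25/16, 51/32, 103/64 | 13/8, 7/4, 2 } => 207/128
edge 10 of 13 (red): { 0, 1, 3/2, 25/16, 51/32, 103/64 | 207/128, 13/8, 7/4, 2 } => 413/256
edge 11 of 13 (blue): { 0, 1, 3/2, 25/16, 51/32, 103/64, 413/256 | 207/128, 13/8, 7/4, 2 } => 827/512
edge 12 of 13 (blue): { 0, 1, 3/2, 25/16, 51/32, 103/64, 413/256, 827/512 | 207/128, 13/8, 7/4, 2 } => 1655/1024
edge 13 of 13 (blue): { 0, 1, 3/2, 25/16, 51/32, 103/64, 413/256, 827/512, 1655/1024 | 207/128, 13/8, 7/4, 2 } => 3311/2048

3311/2048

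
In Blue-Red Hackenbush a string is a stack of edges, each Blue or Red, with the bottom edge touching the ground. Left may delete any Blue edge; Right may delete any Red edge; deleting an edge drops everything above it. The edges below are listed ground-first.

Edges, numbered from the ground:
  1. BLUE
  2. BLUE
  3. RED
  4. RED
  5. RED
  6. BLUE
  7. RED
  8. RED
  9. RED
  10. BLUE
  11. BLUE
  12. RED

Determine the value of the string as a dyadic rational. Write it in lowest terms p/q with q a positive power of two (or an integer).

1165/1024

edge 1 of 12 (BLUE): { 0 | (no moves) } — 1
edge 2 of 12 (BLUE): { 0, 1 | (no moves) } — 2
edge 3 of 12 (RED): { 0, 1 | 2 } — 3/2
edge 4 of 12 (RED): { 0, 1 | 3/2, 2 } — 5/4
edge 5 of 12 (RED): { 0, 1 | 5/4, 3/2, 2 } — 9/8
edge 6 of 12 (BLUE): { 0, 1, 9/8 | 5/4, 3/2, 2 } — 19/16
edge 7 of 12 (RED): { 0, 1, 9/8 | 19/16, 5/4, 3/2, 2 } — 37/32
edge 8 of 12 (RED): { 0, 1, 9/8 | 37/32, 19/16, 5/4, 3/2, 2 } — 73/64
edge 9 of 12 (RED): { 0, 1, 9/8 | 73/64, 37/32, 19/16, 5/4, 3/2, 2 } — 145/128
edge 10 of 12 (BLUE): { 0, 1, 9/8, 145/128 | 73/64, 37/32, 19/16, 5/4, 3/2, 2 } — 291/256
edge 11 of 12 (BLUE): { 0, 1, 9/8, 145/128, 291/256 | 73/64, 37/32, 19/16, 5/4, 3/2, 2 } — 583/512
edge 12 of 12 (RED): { 0, 1, 9/8, 145/128, 291/256 | 583/512, 73/64, 37/32, 19/16, 5/4, 3/2, 2 } — 1165/1024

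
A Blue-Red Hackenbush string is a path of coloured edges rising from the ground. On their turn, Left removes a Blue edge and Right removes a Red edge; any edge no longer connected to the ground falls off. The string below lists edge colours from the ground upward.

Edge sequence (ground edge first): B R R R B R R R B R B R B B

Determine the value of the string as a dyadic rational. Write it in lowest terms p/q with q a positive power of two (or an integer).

1111/8192

1 of 14 · B · max L 0 · min R +∞ → 1
2 of 14 · BR · max L 0 · min R 1 → 1/2
3 of 14 · BRR · max L 0 · min R 1/2 → 1/4
4 of 14 · BRRR · max L 0 · min R 1/4 → 1/8
5 of 14 · BRRRB · max L 1/8 · min R 1/4 → 3/16
6 of 14 · BRRRBR · max L 1/8 · min R 3/16 → 5/32
7 of 14 · BRRRBRR · max L 1/8 · min R 5/32 → 9/64
8 of 14 · BRRRBRRR · max L 1/8 · min R 9/64 → 17/128
9 of 14 · BRRRBRRRB · max L 17/128 · min R 9/64 → 35/256
10 of 14 · BRRRBRRRBR · max L 17/128 · min R 35/256 → 69/512
11 of 14 · BRRRBRRRBRB · max L 69/512 · min R 35/256 → 139/1024
12 of 14 · BRRRBRRRBRBR · max L 69/512 · min R 139/1024 → 277/2048
13 of 14 · BRRRBRRRBRBRB · max L 277/2048 · min R 139/1024 → 555/4096
14 of 14 · BRRRBRRRBRBRBB · max L 555/4096 · min R 139/1024 → 1111/8192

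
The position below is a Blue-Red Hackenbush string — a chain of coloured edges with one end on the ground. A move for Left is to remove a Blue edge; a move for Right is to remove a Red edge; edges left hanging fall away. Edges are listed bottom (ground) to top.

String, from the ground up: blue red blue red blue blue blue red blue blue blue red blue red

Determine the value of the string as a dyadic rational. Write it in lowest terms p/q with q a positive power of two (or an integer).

6005/8192

v_1 [b]  L=[0]  R=[·]  => 1
v_2 [br]  L=[0]  R=[1]  => 1/2
v_3 [brb]  L=[0 1/2]  R=[1]  => 3/4
v_4 [brbr]  L=[0 1/2]  R=[3/4 1]  => 5/8
v_5 [brbrb]  L=[0 1/2 5/8]  R=[3/4 1]  => 11/16
v_6 [brbrbb]  L=[0 1/2 5/8 11/16]  R=[3/4 1]  => 23/32
v_7 [brbrbbb]  L=[0 1/2 5/8 11/16 23/32]  R=[3/4 1]  => 47/64
v_8 [brbrbbbr]  L=[0 1/2 5/8 11/16 23/32]  R=[47/64 3/4 1]  => 93/128
v_9 [brbrbbbrb]  L=[0 1/2 5/8 11/16 23/32 93/128]  R=[47/64 3/4 1]  => 187/256
v_10 [brbrbbbrbb]  L=[0 1/2 5/8 11/16 23/32 93/128 187/256]  R=[47/64 3/4 1]  => 375/512
v_11 [brbrbbbrbbb]  L=[0 1/2 5/8 11/16 23/32 93/128 187/256 375/512]  R=[47/64 3/4 1]  => 751/1024
v_12 [brbrbbbrbbbr]  L=[0 1/2 5/8 11/16 23/32 93/128 187/256 375/512]  R=[751/1024 47/64 3/4 1]  => 1501/2048
v_13 [brbrbbbrbbbrb]  L=[0 1/2 5/8 11/16 23/32 93/128 187/256 375/512 1501/2048]  R=[751/1024 47/64 3/4 1]  => 3003/4096
v_14 [brbrbbbrbbbrbr]  L=[0 1/2 5/8 11/16 23/32 93/128 187/256 375/512 1501/2048]  R=[3003/4096 751/1024 47/64 3/4 1]  => 6005/8192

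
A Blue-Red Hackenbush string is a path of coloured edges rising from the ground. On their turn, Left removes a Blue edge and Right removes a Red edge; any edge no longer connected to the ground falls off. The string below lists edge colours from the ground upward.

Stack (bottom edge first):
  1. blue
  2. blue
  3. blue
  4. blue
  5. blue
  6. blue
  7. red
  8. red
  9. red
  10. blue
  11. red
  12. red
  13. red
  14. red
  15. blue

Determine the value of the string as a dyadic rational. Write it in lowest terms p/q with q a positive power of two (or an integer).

2627/512

Build value(s[:k]) for k = 1..15, string s = blue blue blue blue blue blue red red red blue red red red red blue.
b: Left { 0 }, Right { — } = simplest 1
bb: Left { 0 1 }, Right { — } = simplest 2
bbb: Left { 0 1 2 }, Right { — } = simplest 3
bbbb: Left { 0 1 2 3 }, Right { — } = simplest 4
bbbbb: Left { 0 1 2 3 4 }, Right { — } = simplest 5
bbbbbb: Left { 0 1 2 3 4 5 }, Right { — } = simplest 6
bbbbbbr: Left { 0 1 2 3 4 5 }, Right { 6 } = simplest 11/2
bbbbbbrr: Left { 0 1 2 3 4 5 }, Right { 11/2 6 } = simplest 21/4
bbbbbbrrr: Left { 0 1 2 3 4 5 }, Right { 21/4 11/2 6 } = simplest 41/8
bbbbbbrrrb: Left { 0 1 2 3 4 5 41/8 }, Right { 21/4 11/2 6 } = simplest 83/16
bbbbbbrrrbr: Left { 0 1 2 3 4 5 41/8 }, Right { 83/16 21/4 11/2 6 } = simplest 165/32
bbbbbbrrrbrr: Left { 0 1 2 3 4 5 41/8 }, Right { 165/32 83/16 21/4 11/2 6 } = simplest 329/64
bbbbbbrrrbrrr: Left { 0 1 2 3 4 5 41/8 }, Right { 329/64 165/32 83/16 21/4 11/2 6 } = simplest 657/128
bbbbbbrrrbrrrr: Left { 0 1 2 3 4 5 41/8 }, Right { 657/128 329/64 165/32 83/16 21/4 11/2 6 } = simplest 1313/256
bbbbbbrrrbrrrrb: Left { 0 1 2 3 4 5 41/8 1313/256 }, Right { 657/128 329/64 165/32 83/16 21/4 11/2 6 } = simplest 2627/512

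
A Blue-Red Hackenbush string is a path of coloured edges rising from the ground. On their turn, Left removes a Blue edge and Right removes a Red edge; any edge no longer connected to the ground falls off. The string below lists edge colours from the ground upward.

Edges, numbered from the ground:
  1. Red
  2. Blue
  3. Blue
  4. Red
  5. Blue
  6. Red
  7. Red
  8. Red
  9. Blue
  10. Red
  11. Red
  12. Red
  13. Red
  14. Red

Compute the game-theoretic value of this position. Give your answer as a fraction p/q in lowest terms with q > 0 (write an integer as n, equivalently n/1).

1 of 14 · R · max L −∞ · min R 0 ⇒ -1
2 of 14 · RB · max L -1 · min R 0 ⇒ -1/2
3 of 14 · RBB · max L -1/2 · min R 0 ⇒ -1/4
4 of 14 · RBBR · max L -1/2 · min R -1/4 ⇒ -3/8
5 of 14 · RBBRB · max L -3/8 · min R -1/4 ⇒ -5/16
6 of 14 · RBBRBR · max L -3/8 · min R -5/16 ⇒ -11/32
7 of 14 · RBBRBRR · max L -3/8 · min R -11/32 ⇒ -23/64
8 of 14 · RBBRBRRR · max L -3/8 · min R -23/64 ⇒ -47/128
9 of 14 · RBBRBRRRB · max L -47/128 · min R -23/64 ⇒ -93/256
10 of 14 · RBBRBRRRBR · max L -47/128 · min R -93/256 ⇒ -187/512
11 of 14 · RBBRBRRRBRR · max L -47/128 · min R -187/512 ⇒ -375/1024
12 of 14 · RBBRBRRRBRRR · max L -47/128 · min R -375/1024 ⇒ -751/2048
13 of 14 · RBBRBRRRBRRRR · max L -47/128 · min R -751/2048 ⇒ -1503/4096
14 of 14 · RBBRBRRRBRRRRR · max L -47/128 · min R -1503/4096 ⇒ -3007/8192

-3007/8192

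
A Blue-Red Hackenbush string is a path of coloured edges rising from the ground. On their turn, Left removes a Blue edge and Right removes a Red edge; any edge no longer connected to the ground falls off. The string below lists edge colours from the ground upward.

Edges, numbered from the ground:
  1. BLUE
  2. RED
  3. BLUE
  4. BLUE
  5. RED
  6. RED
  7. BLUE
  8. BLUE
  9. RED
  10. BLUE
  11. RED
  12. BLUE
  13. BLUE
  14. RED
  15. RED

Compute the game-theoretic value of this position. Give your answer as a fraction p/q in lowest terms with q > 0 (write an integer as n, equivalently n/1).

13145/16384

step 1: add BLUE to get B; options L={ 0 } R={ none } → 1
step 2: add RED to get BR; options L={ 0 } R={ 1 } → 1/2
step 3: add BLUE to get BRB; options L={ 0; 1/2 } R={ 1 } → 3/4
step 4: add BLUE to get BRBB; options L={ 0; 1/2; 3/4 } R={ 1 } → 7/8
step 5: add RED to get BRBBR; options L={ 0; 1/2; 3/4 } R={ 7/8; 1 } → 13/16
step 6: add RED to get BRBBRR; options L={ 0; 1/2; 3/4 } R={ 13/16; 7/8; 1 } → 25/32
step 7: add BLUE to get BRBBRRB; options L={ 0; 1/2; 3/4; 25/32 } R={ 13/16; 7/8; 1 } → 51/64
step 8: add BLUE to get BRBBRRBB; options L={ 0; 1/2; 3/4; 25/32; 51/64 } R={ 13/16; 7/8; 1 } → 103/128
step 9: add RED to get BRBBRRBBR; options L={ 0; 1/2; 3/4; 25/32; 51/64 } R={ 103/128; 13/16; 7/8; 1 } → 205/256
step 10: add BLUE to get BRBBRRBBRB; options L={ 0; 1/2; 3/4; 25/32; 51/64; 205/256 } R={ 103/128; 13/16; 7/8; 1 } → 411/512
step 11: add RED to get BRBBRRBBRBR; options L={ 0; 1/2; 3/4; 25/32; 51/64; 205/256 } R={ 411/512; 103/128; 13/16; 7/8; 1 } → 821/1024
step 12: add BLUE to get BRBBRRBBRBRB; options L={ 0; 1/2; 3/4; 25/32; 51/64; 205/256; 821/1024 } R={ 411/512; 103/128; 13/16; 7/8; 1 } → 1643/2048
step 13: add BLUE to get BRBBRRBBRBRBB; options L={ 0; 1/2; 3/4; 25/32; 51/64; 205/256; 821/1024; 1643/2048 } R={ 411/512; 103/128; 13/16; 7/8; 1 } → 3287/4096
step 14: add RED to get BRBBRRBBRBRBBR; options L={ 0; 1/2; 3/4; 25/32; 51/64; 205/256; 821/1024; 1643/2048 } R={ 3287/4096; 411/512; 103/128; 13/16; 7/8; 1 } → 6573/8192
step 15: add RED to get BRBBRRBBRBRBBRR; options L={ 0; 1/2; 3/4; 25/32; 51/64; 205/256; 821/1024; 1643/2048 } R={ 6573/8192; 3287/4096; 411/512; 103/128; 13/16; 7/8; 1 } → 13145/16384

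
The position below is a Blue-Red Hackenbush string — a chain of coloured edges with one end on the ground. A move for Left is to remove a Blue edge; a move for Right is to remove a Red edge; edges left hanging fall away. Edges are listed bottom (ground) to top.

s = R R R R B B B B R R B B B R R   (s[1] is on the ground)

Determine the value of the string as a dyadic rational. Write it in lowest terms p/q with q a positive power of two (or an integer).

g(R) = { · | 0 } — -1
g(RR) = { · | -1 0 } — -2
g(RRR) = { · | -2 -1 0 } — -3
g(RRRR) = { · | -3 -2 -1 0 } — -4
g(RRRRB) = { -4 | -3 -2 -1 0 } — -7/2
g(RRRRBB) = { -4 -7/2 | -3 -2 -1 0 } — -13/4
g(RRRRBBB) = { -4 -7/2 -13/4 | -3 -2 -1 0 } — -25/8
g(RRRRBBBB) = { -4 -7/2 -13/4 -25/8 | -3 -2 -1 0 } — -49/16
g(RRRRBBBBR) = { -4 -7/2 -13/4 -25/8 | -49/16 -3 -2 -1 0 } — -99/32
g(RRRRBBBBRR) = { -4 -7/2 -13/4 -25/8 | -99/32 -49/16 -3 -2 -1 0 } — -199/64
g(RRRRBBBBRRB) = { -4 -7/2 -13/4 -25/8 -199/64 | -99/32 -49/16 -3 -2 -1 0 } — -397/128
g(RRRRBBBBRRBB) = { -4 -7/2 -13/4 -25/8 -199/64 -397/128 | -99/32 -49/16 -3 -2 -1 0 } — -793/256
g(RRRRBBBBRRBBB) = { -4 -7/2 -13/4 -25/8 -199/64 -397/128 -793/256 | -99/32 -49/16 -3 -2 -1 0 } — -1585/512
g(RRRRBBBBRRBBBR) = { -4 -7/2 -13/4 -25/8 -199/64 -397/128 -793/256 | -1585/512 -99/32 -49/16 -3 -2 -1 0 } — -3171/1024
g(RRRRBBBBRRBBBRR) = { -4 -7/2 -13/4 -25/8 -199/64 -397/128 -793/256 | -3171/1024 -1585/512 -99/32 -49/16 -3 -2 -1 0 } — -6343/2048

-6343/2048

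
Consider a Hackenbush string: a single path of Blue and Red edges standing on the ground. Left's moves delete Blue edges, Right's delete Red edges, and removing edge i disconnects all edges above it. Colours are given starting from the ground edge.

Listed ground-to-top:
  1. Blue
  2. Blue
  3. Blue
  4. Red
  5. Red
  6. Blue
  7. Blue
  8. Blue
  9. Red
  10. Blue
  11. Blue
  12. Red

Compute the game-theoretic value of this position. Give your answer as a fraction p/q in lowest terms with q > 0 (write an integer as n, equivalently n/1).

1261/512

Recurse on prefixes of the 12-edge string Blue Blue Blue Red Red Blue Blue Blue Red Blue Blue Red:
step 1: add Blue to get B; options L={ 0 } R={  } => 1
step 2: add Blue to get BB; options L={ 0; 1 } R={  } => 2
step 3: add Blue to get BBB; options L={ 0; 1; 2 } R={  } => 3
step 4: add Red to get BBBR; options L={ 0; 1; 2 } R={ 3 } => 5/2
step 5: add Red to get BBBRR; options L={ 0; 1; 2 } R={ 5/2; 3 } => 9/4
step 6: add Blue to get BBBRRB; options L={ 0; 1; 2; 9/4 } R={ 5/2; 3 } => 19/8
step 7: add Blue to get BBBRRBB; options L={ 0; 1; 2; 9/4; 19/8 } R={ 5/2; 3 } => 39/16
step 8: add Blue to get BBBRRBBB; options L={ 0; 1; 2; 9/4; 19/8; 39/16 } R={ 5/2; 3 } => 79/32
step 9: add Red to get BBBRRBBBR; options L={ 0; 1; 2; 9/4; 19/8; 39/16 } R={ 79/32; 5/2; 3 } => 157/64
step 10: add Blue to get BBBRRBBBRB; options L={ 0; 1; 2; 9/4; 19/8; 39/16; 157/64 } R={ 79/32; 5/2; 3 } => 315/128
step 11: add Blue to get BBBRRBBBRBB; options L={ 0; 1; 2; 9/4; 19/8; 39/16; 157/64; 315/128 } R={ 79/32; 5/2; 3 } => 631/256
step 12: add Red to get BBBRRBBBRBBR; options L={ 0; 1; 2; 9/4; 19/8; 39/16; 157/64; 315/128 } R={ 631/256; 79/32; 5/2; 3 } => 1261/512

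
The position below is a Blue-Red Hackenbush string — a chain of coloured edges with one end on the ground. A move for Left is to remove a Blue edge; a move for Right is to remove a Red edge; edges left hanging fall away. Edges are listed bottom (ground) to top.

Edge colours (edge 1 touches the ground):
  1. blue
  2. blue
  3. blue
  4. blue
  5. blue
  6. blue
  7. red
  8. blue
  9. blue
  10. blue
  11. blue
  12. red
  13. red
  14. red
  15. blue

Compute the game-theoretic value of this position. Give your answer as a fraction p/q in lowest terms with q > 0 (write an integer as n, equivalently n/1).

Prefix values for blue blue blue blue blue blue red blue blue blue blue red red red blue via {L|R} + simplicity:
step 1: add blue to get b; options L={ 0 } R={ (no moves) } gives 1
step 2: add blue to get bb; options L={ 0 1 } R={ (no moves) } gives 2
step 3: add blue to get bbb; options L={ 0 1 2 } R={ (no moves) } gives 3
step 4: add blue to get bbbb; options L={ 0 1 2 3 } R={ (no moves) } gives 4
step 5: add blue to get bbbbb; options L={ 0 1 2 3 4 } R={ (no moves) } gives 5
step 6: add blue to get bbbbbb; options L={ 0 1 2 3 4 5 } R={ (no moves) } gives 6
step 7: add red to get bbbbbbr; options L={ 0 1 2 3 4 5 } R={ 6 } gives 11/2
step 8: add blue to get bbbbbbrb; options L={ 0 1 2 3 4 5 11/2 } R={ 6 } gives 23/4
step 9: add blue to get bbbbbbrbb; options L={ 0 1 2 3 4 5 11/2 23/4 } R={ 6 } gives 47/8
step 10: add blue to get bbbbbbrbbb; options L={ 0 1 2 3 4 5 11/2 23/4 47/8 } R={ 6 } gives 95/16
step 11: add blue to get bbbbbbrbbbb; options L={ 0 1 2 3 4 5 11/2 23/4 47/8 95/16 } R={ 6 } gives 191/32
step 12: add red to get bbbbbbrbbbbr; options L={ 0 1 2 3 4 5 11/2 23/4 47/8 95/16 } R={ 191/32 6 } gives 381/64
step 13: add red to get bbbbbbrbbbbrr; options L={ 0 1 2 3 4 5 11/2 23/4 47/8 95/16 } R={ 381/64 191/32 6 } gives 761/128
step 14: add red to get bbbbbbrbbbbrrr; options L={ 0 1 2 3 4 5 11/2 23/4 47/8 95/16 } R={ 761/128 381/64 191/32 6 } gives 1521/256
step 15: add blue to get bbbbbbrbbbbrrrb; options L={ 0 1 2 3 4 5 11/2 23/4 47/8 95/16 1521/256 } R={ 761/128 381/64 191/32 6 } gives 3043/512

3043/512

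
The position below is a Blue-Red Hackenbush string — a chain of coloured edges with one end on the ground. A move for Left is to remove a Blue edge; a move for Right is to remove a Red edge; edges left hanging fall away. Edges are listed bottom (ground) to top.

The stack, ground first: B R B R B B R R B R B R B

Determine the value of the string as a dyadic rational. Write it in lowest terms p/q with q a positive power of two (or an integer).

2859/4096

Prefix values for B R B R B B R R B R B R B via {L|R} + simplicity:
g(B) = { 0 | ∅ } so 1
g(BR) = { 0 | 1 } so 1/2
g(BRB) = { 0; 1/2 | 1 } so 3/4
g(BRBR) = { 0; 1/2 | 3/4; 1 } so 5/8
g(BRBRB) = { 0; 1/2; 5/8 | 3/4; 1 } so 11/16
g(BRBRBB) = { 0; 1/2; 5/8; 11/16 | 3/4; 1 } so 23/32
g(BRBRBBR) = { 0; 1/2; 5/8; 11/16 | 23/32; 3/4; 1 } so 45/64
g(BRBRBBRR) = { 0; 1/2; 5/8; 11/16 | 45/64; 23/32; 3/4; 1 } so 89/128
g(BRBRBBRRB) = { 0; 1/2; 5/8; 11/16; 89/128 | 45/64; 23/32; 3/4; 1 } so 179/256
g(BRBRBBRRBR) = { 0; 1/2; 5/8; 11/16; 89/128 | 179/256; 45/64; 23/32; 3/4; 1 } so 357/512
g(BRBRBBRRBRB) = { 0; 1/2; 5/8; 11/16; 89/128; 357/512 | 179/256; 45/64; 23/32; 3/4; 1 } so 715/1024
g(BRBRBBRRBRBR) = { 0; 1/2; 5/8; 11/16; 89/128; 357/512 | 715/1024; 179/256; 45/64; 23/32; 3/4; 1 } so 1429/2048
g(BRBRBBRRBRBRB) = { 0; 1/2; 5/8; 11/16; 89/128; 357/512; 1429/2048 | 715/1024; 179/256; 45/64; 23/32; 3/4; 1 } so 2859/4096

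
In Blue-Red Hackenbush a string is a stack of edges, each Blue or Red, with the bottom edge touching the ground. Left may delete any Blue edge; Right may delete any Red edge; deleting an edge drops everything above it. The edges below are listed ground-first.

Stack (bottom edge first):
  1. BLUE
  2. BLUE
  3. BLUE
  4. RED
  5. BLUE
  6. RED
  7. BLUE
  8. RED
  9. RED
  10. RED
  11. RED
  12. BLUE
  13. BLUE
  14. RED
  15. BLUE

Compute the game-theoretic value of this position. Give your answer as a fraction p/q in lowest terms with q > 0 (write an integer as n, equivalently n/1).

10779/4096

Build v(s[:k]) for k = 1..15, string s = BLUE BLUE BLUE RED BLUE RED BLUE RED RED RED RED BLUE BLUE RED BLUE.
step 1: add BLUE to get B; options L={ 0 } R={ ∅ } so 1
step 2: add BLUE to get BB; options L={ 0; 1 } R={ ∅ } so 2
step 3: add BLUE to get BBB; options L={ 0; 1; 2 } R={ ∅ } so 3
step 4: add RED to get BBBR; options L={ 0; 1; 2 } R={ 3 } so 5/2
step 5: add BLUE to get BBBRB; options L={ 0; 1; 2; 5/2 } R={ 3 } so 11/4
step 6: add RED to get BBBRBR; options L={ 0; 1; 2; 5/2 } R={ 11/4; 3 } so 21/8
step 7: add BLUE to get BBBRBRB; options L={ 0; 1; 2; 5/2; 21/8 } R={ 11/4; 3 } so 43/16
step 8: add RED to get BBBRBRBR; options L={ 0; 1; 2; 5/2; 21/8 } R={ 43/16; 11/4; 3 } so 85/32
step 9: add RED to get BBBRBRBRR; options L={ 0; 1; 2; 5/2; 21/8 } R={ 85/32; 43/16; 11/4; 3 } so 169/64
step 10: add RED to get BBBRBRBRRR; options L={ 0; 1; 2; 5/2; 21/8 } R={ 169/64; 85/32; 43/16; 11/4; 3 } so 337/128
step 11: add RED to get BBBRBRBRRRR; options L={ 0; 1; 2; 5/2; 21/8 } R={ 337/128; 169/64; 85/32; 43/16; 11/4; 3 } so 673/256
step 12: add BLUE to get BBBRBRBRRRRB; options L={ 0; 1; 2; 5/2; 21/8; 673/256 } R={ 337/128; 169/64; 85/32; 43/16; 11/4; 3 } so 1347/512
step 13: add BLUE to get BBBRBRBRRRRBB; options L={ 0; 1; 2; 5/2; 21/8; 673/256; 1347/512 } R={ 337/128; 169/64; 85/32; 43/16; 11/4; 3 } so 2695/1024
step 14: add RED to get BBBRBRBRRRRBBR; options L={ 0; 1; 2; 5/2; 21/8; 673/256; 1347/512 } R={ 2695/1024; 337/128; 169/64; 85/32; 43/16; 11/4; 3 } so 5389/2048
step 15: add BLUE to get BBBRBRBRRRRBBRB; options L={ 0; 1; 2; 5/2; 21/8; 673/256; 1347/512; 5389/2048 } R={ 2695/1024; 337/128; 169/64; 85/32; 43/16; 11/4; 3 } so 10779/4096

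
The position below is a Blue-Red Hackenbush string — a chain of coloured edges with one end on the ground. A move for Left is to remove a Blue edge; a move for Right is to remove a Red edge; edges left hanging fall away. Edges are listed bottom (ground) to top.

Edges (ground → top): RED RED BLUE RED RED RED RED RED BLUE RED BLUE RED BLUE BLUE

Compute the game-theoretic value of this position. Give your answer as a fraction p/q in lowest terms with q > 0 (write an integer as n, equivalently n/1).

Prefix values for RED RED BLUE RED RED RED RED RED BLUE RED BLUE RED BLUE BLUE via {L|R} + simplicity:
step 1: add RED to get R; options L={ none } R={ 0 } — -1
step 2: add RED to get RR; options L={ none } R={ -1; 0 } — -2
step 3: add BLUE to get RRB; options L={ -2 } R={ -1; 0 } — -3/2
step 4: add RED to get RRBR; options L={ -2 } R={ -3/2; -1; 0 } — -7/4
step 5: add RED to get RRBRR; options L={ -2 } R={ -7/4; -3/2; -1; 0 } — -15/8
step 6: add RED to get RRBRRR; options L={ -2 } R={ -15/8; -7/4; -3/2; -1; 0 } — -31/16
step 7: add RED to get RRBRRRR; options L={ -2 } R={ -31/16; -15/8; -7/4; -3/2; -1; 0 } — -63/32
step 8: add RED to get RRBRRRRR; options L={ -2 } R={ -63/32; -31/16; -15/8; -7/4; -3/2; -1; 0 } — -127/64
step 9: add BLUE to get RRBRRRRRB; options L={ -2; -127/64 } R={ -63/32; -31/16; -15/8; -7/4; -3/2; -1; 0 } — -253/128
step 10: add RED to get RRBRRRRRBR; options L={ -2; -127/64 } R={ -253/128; -63/32; -31/16; -15/8; -7/4; -3/2; -1; 0 } — -507/256
step 11: add BLUE to get RRBRRRRRBRB; options L={ -2; -127/64; -507/256 } R={ -253/128; -63/32; -31/16; -15/8; -7/4; -3/2; -1; 0 } — -1013/512
step 12: add RED to get RRBRRRRRBRBR; options L={ -2; -127/64; -507/256 } R={ -1013/512; -253/128; -63/32; -31/16; -15/8; -7/4; -3/2; -1; 0 } — -2027/1024
step 13: add BLUE to get RRBRRRRRBRBRB; options L={ -2; -127/64; -507/256; -2027/1024 } R={ -1013/512; -253/128; -63/32; -31/16; -15/8; -7/4; -3/2; -1; 0 } — -4053/2048
step 14: add BLUE to get RRBRRRRRBRBRBB; options L={ -2; -127/64; -507/256; -2027/1024; -4053/2048 } R={ -1013/512; -253/128; -63/32; -31/16; -15/8; -7/4; -3/2; -1; 0 } — -8105/4096

-8105/4096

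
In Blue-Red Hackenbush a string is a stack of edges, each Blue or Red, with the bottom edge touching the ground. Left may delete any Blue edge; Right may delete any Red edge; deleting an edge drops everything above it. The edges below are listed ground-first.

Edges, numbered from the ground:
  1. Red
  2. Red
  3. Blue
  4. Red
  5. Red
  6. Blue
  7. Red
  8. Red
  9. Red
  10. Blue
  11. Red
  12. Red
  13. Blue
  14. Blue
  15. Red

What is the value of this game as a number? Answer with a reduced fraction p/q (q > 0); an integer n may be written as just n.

Prefix values for Red Red Blue Red Red Blue Red Red Red Blue Red Red Blue Blue Red via {L|R} + simplicity:
G_1 [R]  L=[]  R=[0]  = -1
G_2 [RR]  L=[]  R=[-1; 0]  = -2
G_3 [RRB]  L=[-2]  R=[-1; 0]  = -3/2
G_4 [RRBR]  L=[-2]  R=[-3/2; -1; 0]  = -7/4
G_5 [RRBRR]  L=[-2]  R=[-7/4; -3/2; -1; 0]  = -15/8
G_6 [RRBRRB]  L=[-2; -15/8]  R=[-7/4; -3/2; -1; 0]  = -29/16
G_7 [RRBRRBR]  L=[-2; -15/8]  R=[-29/16; -7/4; -3/2; -1; 0]  = -59/32
G_8 [RRBRRBRR]  L=[-2; -15/8]  R=[-59/32; -29/16; -7/4; -3/2; -1; 0]  = -119/64
G_9 [RRBRRBRRR]  L=[-2; -15/8]  R=[-119/64; -59/32; -29/16; -7/4; -3/2; -1; 0]  = -239/128
G_10 [RRBRRBRRRB]  L=[-2; -15/8; -239/128]  R=[-119/64; -59/32; -29/16; -7/4; -3/2; -1; 0]  = -477/256
G_11 [RRBRRBRRRBR]  L=[-2; -15/8; -239/128]  R=[-477/256; -119/64; -59/32; -29/16; -7/4; -3/2; -1; 0]  = -955/512
G_12 [RRBRRBRRRBRR]  L=[-2; -15/8; -239/128]  R=[-955/512; -477/256; -119/64; -59/32; -29/16; -7/4; -3/2; -1; 0]  = -1911/1024
G_13 [RRBRRBRRRBRRB]  L=[-2; -15/8; -239/128; -1911/1024]  R=[-955/512; -477/256; -119/64; -59/32; -29/16; -7/4; -3/2; -1; 0]  = -3821/2048
G_14 [RRBRRBRRRBRRBB]  L=[-2; -15/8; -239/128; -1911/1024; -3821/2048]  R=[-955/512; -477/256; -119/64; -59/32; -29/16; -7/4; -3/2; -1; 0]  = -7641/4096
G_15 [RRBRRBRRRBRRBBR]  L=[-2; -15/8; -239/128; -1911/1024; -3821/2048]  R=[-7641/4096; -955/512; -477/256; -119/64; -59/32; -29/16; -7/4; -3/2; -1; 0]  = -15283/8192

-15283/8192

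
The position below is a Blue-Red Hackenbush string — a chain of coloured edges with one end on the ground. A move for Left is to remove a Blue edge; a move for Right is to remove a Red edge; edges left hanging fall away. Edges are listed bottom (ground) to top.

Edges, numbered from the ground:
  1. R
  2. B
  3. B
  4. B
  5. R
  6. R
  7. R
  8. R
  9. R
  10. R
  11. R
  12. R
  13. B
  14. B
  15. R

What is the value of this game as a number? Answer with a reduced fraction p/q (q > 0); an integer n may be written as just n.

-4083/16384

Recurse on prefixes of the 15-edge string R B B B R R R R R R R R B B R:
1 of 15 · R · max L −∞ · min R 0 → -1
2 of 15 · RB · max L -1 · min R 0 → -1/2
3 of 15 · RBB · max L -1/2 · min R 0 → -1/4
4 of 15 · RBBB · max L -1/4 · min R 0 → -1/8
5 of 15 · RBBBR · max L -1/4 · min R -1/8 → -3/16
6 of 15 · RBBBRR · max L -1/4 · min R -3/16 → -7/32
7 of 15 · RBBBRRR · max L -1/4 · min R -7/32 → -15/64
8 of 15 · RBBBRRRR · max L -1/4 · min R -15/64 → -31/128
9 of 15 · RBBBRRRRR · max L -1/4 · min R -31/128 → -63/256
10 of 15 · RBBBRRRRRR · max L -1/4 · min R -63/256 → -127/512
11 of 15 · RBBBRRRRRRR · max L -1/4 · min R -127/512 → -255/1024
12 of 15 · RBBBRRRRRRRR · max L -1/4 · min R -255/1024 → -511/2048
13 of 15 · RBBBRRRRRRRRB · max L -511/2048 · min R -255/1024 → -1021/4096
14 of 15 · RBBBRRRRRRRRBB · max L -1021/4096 · min R -255/1024 → -2041/8192
15 of 15 · RBBBRRRRRRRRBBR · max L -1021/4096 · min R -2041/8192 → -4083/16384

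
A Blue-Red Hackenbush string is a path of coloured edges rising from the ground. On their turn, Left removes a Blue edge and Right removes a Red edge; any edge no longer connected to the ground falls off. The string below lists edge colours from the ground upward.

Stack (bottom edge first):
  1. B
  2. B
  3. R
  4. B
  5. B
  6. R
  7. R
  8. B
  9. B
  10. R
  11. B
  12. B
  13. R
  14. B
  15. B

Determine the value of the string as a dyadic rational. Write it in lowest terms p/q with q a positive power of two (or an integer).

Build g(s[:k]) for k = 1..15, string s = B B R B B R R B B R B B R B B.
step 1: add B to get B; options L={ 0 } R={ (no moves) } → 1
step 2: add B to get BB; options L={ 0,1 } R={ (no moves) } → 2
step 3: add R to get BBR; options L={ 0,1 } R={ 2 } → 3/2
step 4: add B to get BBRB; options L={ 0,1,3/2 } R={ 2 } → 7/4
step 5: add B to get BBRBB; options L={ 0,1,3/2,7/4 } R={ 2 } → 15/8
step 6: add R to get BBRBBR; options L={ 0,1,3/2,7/4 } R={ 15/8,2 } → 29/16
step 7: add R to get BBRBBRR; options L={ 0,1,3/2,7/4 } R={ 29/16,15/8,2 } → 57/32
step 8: add B to get BBRBBRRB; options L={ 0,1,3/2,7/4,57/32 } R={ 29/16,15/8,2 } → 115/64
step 9: add B to get BBRBBRRBB; options L={ 0,1,3/2,7/4,57/32,115/64 } R={ 29/16,15/8,2 } → 231/128
step 10: add R to get BBRBBRRBBR; options L={ 0,1,3/2,7/4,57/32,115/64 } R={ 231/128,29/16,15/8,2 } → 461/256
step 11: add B to get BBRBBRRBBRB; options L={ 0,1,3/2,7/4,57/32,115/64,461/256 } R={ 231/128,29/16,15/8,2 } → 923/512
step 12: add B to get BBRBBRRBBRBB; options L={ 0,1,3/2,7/4,57/32,115/64,461/256,923/512 } R={ 231/128,29/16,15/8,2 } → 1847/1024
step 13: add R to get BBRBBRRBBRBBR; options L={ 0,1,3/2,7/4,57/32,115/64,461/256,923/512 } R={ 1847/1024,231/128,29/16,15/8,2 } → 3693/2048
step 14: add B to get BBRBBRRBBRBBRB; options L={ 0,1,3/2,7/4,57/32,115/64,461/256,923/512,3693/2048 } R={ 1847/1024,231/128,29/16,15/8,2 } → 7387/4096
step 15: add B to get BBRBBRRBBRBBRBB; options L={ 0,1,3/2,7/4,57/32,115/64,461/256,923/512,3693/2048,7387/4096 } R={ 1847/1024,231/128,29/16,15/8,2 } → 14775/8192

14775/8192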